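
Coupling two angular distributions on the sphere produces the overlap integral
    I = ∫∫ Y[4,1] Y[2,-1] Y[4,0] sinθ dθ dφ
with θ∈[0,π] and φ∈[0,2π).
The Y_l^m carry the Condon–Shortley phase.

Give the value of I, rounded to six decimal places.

Rules hold: Σm=0, L=10 even, 2≤4≤6.
N = 9·5·9 = 405
Δ = 2!·6!·2!/11! = 1/13860
Racah Σ t=0..2: t=0:+1/192 t=1:−1/36 t=2:+1/192 = -5/288
⇒ 3j(4 2 4; 0 0 0)² = 20/693, sgn -1
Racah Σ t=0..1: t=0:+1/72 t=1:−1/96 = 1/288
⇒ 3j(4 2 4; 1 -1 0)² = 1/462, sgn +1
4πI² = N·(3j₀)²·(3jₘ)² = 150/5929
I = -1·√(0.0252994/4π) = -0.04486937

-0.044869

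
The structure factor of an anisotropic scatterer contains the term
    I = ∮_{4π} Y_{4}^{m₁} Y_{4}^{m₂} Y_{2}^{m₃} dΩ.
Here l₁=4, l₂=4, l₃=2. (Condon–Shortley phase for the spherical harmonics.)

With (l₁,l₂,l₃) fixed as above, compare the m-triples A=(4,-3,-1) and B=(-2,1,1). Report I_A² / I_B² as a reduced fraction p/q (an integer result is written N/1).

196/81

Shared (l₁,l₂,l₃)=(4,4,2): N and (l;000)² cancel in I_A²/I_B².
A: Δ = 6!·2!·2!/11! = 1/13860; Racah Σ t=0..0: t=0:+1/1440 = 1/1440; ⇒ 3j(4 4 2; 4 -3 -1)² = 7/165, sgn -1
B: Δ = 6!·2!·2!/11! = 1/13860; Racah Σ t=4..5: t=4:+1/96 t=5:−1/240 = 1/160; ⇒ 3j(4 4 2; -2 1 1)² = 27/1540, sgn -1
I_A²/I_B² = (7/165)/(27/1540) = 196/81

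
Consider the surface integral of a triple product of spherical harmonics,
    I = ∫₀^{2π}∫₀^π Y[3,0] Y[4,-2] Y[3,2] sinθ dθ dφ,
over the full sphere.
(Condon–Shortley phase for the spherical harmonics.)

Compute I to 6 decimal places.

Checks pass: Σm=0; 10 even; l₃=3∈[1,7].
(2·3+1)(2·4+1)(2·3+1) = 441
Δ: 4! 2! 4! / 11! → 1/34650
sum: t=1:−1/72 t=2:+1/16 t=3:−1/72 = 5/144
3j²(3 4 3; 0 0 0) = Δ·Π!·Σ² = 2/77  (sign -1)
sum: t=1:−1/72 t=2:+1/96 = -1/288
3j²(3 4 3; 0 -2 2) = Δ·Π!·Σ² = 1/462  (sign +1)
combine: 4πI² = 441·2/77·1/462 = 3/121
take √, sign -1: I = -0.04441841

-0.044418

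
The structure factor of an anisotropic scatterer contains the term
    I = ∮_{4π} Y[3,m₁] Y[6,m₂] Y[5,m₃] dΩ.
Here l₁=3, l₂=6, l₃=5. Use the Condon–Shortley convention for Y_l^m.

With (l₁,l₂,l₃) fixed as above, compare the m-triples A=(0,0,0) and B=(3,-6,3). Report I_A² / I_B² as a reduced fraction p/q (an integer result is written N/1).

49/33

Shared (l₁,l₂,l₃)=(3,6,5): N and (l;000)² cancel in I_A²/I_B².
A: Δ = 4!·2!·8!/15! = 1/675675; Racah Σ t=1..3: t=1:−1/8640 t=2:+1/2304 t=3:−1/8640 = 7/34560; ⇒ 3j(3 6 5; 0 0 0)² = 7/429, sgn -1
B: Δ = 4!·2!·8!/15! = 1/675675; Racah Σ t=0..0: t=0:+1/1935360 = 1/1935360; ⇒ 3j(3 6 5; 3 -6 3)² = 1/91, sgn +1
I_A²/I_B² = (7/429)/(1/91) = 49/33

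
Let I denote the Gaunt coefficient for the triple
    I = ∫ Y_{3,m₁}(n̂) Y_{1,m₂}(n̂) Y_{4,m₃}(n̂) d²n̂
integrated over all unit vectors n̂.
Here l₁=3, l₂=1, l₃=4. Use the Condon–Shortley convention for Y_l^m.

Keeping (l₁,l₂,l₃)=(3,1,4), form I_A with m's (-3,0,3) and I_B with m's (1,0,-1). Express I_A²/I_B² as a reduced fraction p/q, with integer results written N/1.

7/15

l's match ⇒ only the (l;m) 3-j factors differ between A and B.
A: triangle coeff Δ(3,1,4) = 1/252; Σ_t [0,0]: t=0:+1/720 = 1/720; (3j)²=1/36 [(3 1 4; -3 0 3)], sign=-1
B: triangle coeff Δ(3,1,4) = 1/252; Σ_t [0,0]: t=0:+1/48 = 1/48; (3j)²=5/84 [(3 1 4; 1 0 -1)], sign=-1
I_A²/I_B² = (1/36)/(5/84) = 7/15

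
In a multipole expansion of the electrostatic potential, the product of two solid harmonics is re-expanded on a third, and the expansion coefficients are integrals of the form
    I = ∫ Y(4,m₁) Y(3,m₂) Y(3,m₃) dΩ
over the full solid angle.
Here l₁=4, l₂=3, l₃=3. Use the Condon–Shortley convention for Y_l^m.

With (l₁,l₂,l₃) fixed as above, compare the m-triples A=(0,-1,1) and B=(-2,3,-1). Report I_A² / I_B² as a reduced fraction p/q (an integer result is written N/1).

l's match ⇒ only the (l;m) 3-j factors differ between A and B.
A: triangle coeff Δ(4,3,3) = 1/34650; Σ_t [0,2]: t=0:+1/1152 t=1:−1/36 t=2:+1/32 = 5/1152; (3j)²=1/1386 [(4 3 3; 0 -1 1)], sign=+1
B: triangle coeff Δ(4,3,3) = 1/34650; Σ_t [4,4]: t=4:+1/192 = 1/192; (3j)²=3/77 [(4 3 3; -2 3 -1)], sign=+1
I_A²/I_B² = (1/1386)/(3/77) = 1/54

1/54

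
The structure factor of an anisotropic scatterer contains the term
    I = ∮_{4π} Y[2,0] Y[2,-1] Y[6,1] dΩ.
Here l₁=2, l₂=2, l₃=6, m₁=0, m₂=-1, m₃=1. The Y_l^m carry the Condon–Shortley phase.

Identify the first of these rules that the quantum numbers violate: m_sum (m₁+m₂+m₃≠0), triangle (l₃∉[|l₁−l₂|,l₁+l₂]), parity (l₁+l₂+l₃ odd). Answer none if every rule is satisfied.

azimuthal sum: 0 − 1 + 1 = 0  ✓
0 ≤ 6 ≤ 4 (triangle on l)  ✗
L = 2 + 2 + 6 = 10 (even)

triangle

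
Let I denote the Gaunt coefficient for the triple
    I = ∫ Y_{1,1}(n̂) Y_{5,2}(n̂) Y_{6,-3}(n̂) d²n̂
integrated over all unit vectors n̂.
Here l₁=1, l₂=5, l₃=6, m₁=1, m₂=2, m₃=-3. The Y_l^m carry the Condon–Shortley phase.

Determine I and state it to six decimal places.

Checks pass: Σm=0; 12 even; l₃=6∈[4,6].
(2·1+1)(2·5+1)(2·6+1) = 429
Δ: 0! 2! 10! / 13! → 1/858
sum: t=0:+1/14400 = 1/14400
3j²(1 5 6; 0 0 0) = Δ·Π!·Σ² = 6/143  (sign +1)
sum: t=0:+1/60480 = 1/60480
3j²(1 5 6; 1 2 -3) = Δ·Π!·Σ² = 6/143  (sign -1)
combine: 4πI² = 429·6/143·6/143 = 108/143
take √, sign -1: I = -0.24515397

-0.245154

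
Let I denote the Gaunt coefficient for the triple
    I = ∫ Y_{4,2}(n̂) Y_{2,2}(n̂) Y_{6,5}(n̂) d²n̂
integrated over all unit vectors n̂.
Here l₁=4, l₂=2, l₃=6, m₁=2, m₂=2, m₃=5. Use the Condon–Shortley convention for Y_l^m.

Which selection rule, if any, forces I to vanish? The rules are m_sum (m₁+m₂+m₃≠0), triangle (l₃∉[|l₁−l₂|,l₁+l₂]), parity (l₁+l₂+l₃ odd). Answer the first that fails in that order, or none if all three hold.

Σmᵢ = 9  ✗
l₃∈[|l₁−l₂|,l₁+l₂]=[2,6], have l₃=6
Σlᵢ = 12 ⇒ even

m_sum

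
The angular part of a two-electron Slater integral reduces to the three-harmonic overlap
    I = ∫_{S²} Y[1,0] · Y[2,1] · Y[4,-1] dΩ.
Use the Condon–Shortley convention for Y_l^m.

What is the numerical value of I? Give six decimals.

0.000000

triangle: need 1≤l₃≤3, have 4; I=0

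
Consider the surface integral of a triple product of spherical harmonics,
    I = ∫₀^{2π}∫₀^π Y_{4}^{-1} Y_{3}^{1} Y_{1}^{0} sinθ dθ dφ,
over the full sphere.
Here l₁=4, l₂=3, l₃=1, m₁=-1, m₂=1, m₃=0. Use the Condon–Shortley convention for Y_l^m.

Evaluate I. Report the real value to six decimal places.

-0.238414

Rules hold: Σm=0, L=8 even, 1≤1≤7.
N = 9·7·3 = 189
Δ = 6!·2!·0!/9! = 1/252
Racah Σ t=3..3: t=3:−1/36 = -1/36
⇒ 3j(4 3 1; 0 0 0)² = 4/63, sgn +1
Racah Σ t=4..4: t=4:+1/48 = 1/48
⇒ 3j(4 3 1; -1 1 0)² = 5/84, sgn -1
4πI² = N·(3j₀)²·(3jₘ)² = 5/7
I = -1·√(0.714286/4π) = -0.23841361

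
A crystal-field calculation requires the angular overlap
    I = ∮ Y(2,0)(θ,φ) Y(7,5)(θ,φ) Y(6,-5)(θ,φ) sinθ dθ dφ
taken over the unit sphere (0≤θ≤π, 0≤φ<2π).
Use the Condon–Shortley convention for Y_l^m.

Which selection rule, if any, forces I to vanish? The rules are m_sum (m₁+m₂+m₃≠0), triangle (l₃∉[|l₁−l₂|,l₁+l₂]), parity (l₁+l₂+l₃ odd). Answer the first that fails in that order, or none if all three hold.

Σmᵢ = 0  ✓
l₃∈[|l₁−l₂|,l₁+l₂]=[5,9], have l₃=6  ✓
Σlᵢ = 15 ⇒ odd  ✗

parity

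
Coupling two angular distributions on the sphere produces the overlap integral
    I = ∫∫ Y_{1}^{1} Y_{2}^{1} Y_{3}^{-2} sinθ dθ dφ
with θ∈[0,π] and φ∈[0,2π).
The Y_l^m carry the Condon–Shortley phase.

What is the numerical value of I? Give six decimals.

Checks pass: Σm=0; 6 even; l₃=3∈[1,3].
(2·1+1)(2·2+1)(2·3+1) = 105
Δ: 0! 2! 4! / 7! → 1/105
sum: t=0:+1/4 = 1/4
3j²(1 2 3; 0 0 0) = Δ·Π!·Σ² = 3/35  (sign -1)
sum: t=0:+1/12 = 1/12
3j²(1 2 3; 1 1 -2) = Δ·Π!·Σ² = 2/21  (sign -1)
combine: 4πI² = 105·3/35·2/21 = 6/7
take √, sign +1: I = 0.26116903

0.261169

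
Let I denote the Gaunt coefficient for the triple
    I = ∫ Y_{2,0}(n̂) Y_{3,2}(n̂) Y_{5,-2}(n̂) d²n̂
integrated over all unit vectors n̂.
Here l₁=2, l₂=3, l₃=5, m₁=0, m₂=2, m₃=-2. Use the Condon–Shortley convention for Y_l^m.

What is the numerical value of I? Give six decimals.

0.190188

Rules hold: Σm=0, L=10 even, 1≤5≤5.
N = 5·7·11 = 385
Δ = 0!·4!·6!/11! = 1/2310
Racah Σ t=0..0: t=0:+1/144 = 1/144
⇒ 3j(2 3 5; 0 0 0)² = 10/231, sgn -1
Racah Σ t=0..0: t=0:+1/480 = 1/480
⇒ 3j(2 3 5; 0 2 -2)² = 3/110, sgn -1
4πI² = N·(3j₀)²·(3jₘ)² = 5/11
I = +1·√(0.454545/4π) = 0.19018827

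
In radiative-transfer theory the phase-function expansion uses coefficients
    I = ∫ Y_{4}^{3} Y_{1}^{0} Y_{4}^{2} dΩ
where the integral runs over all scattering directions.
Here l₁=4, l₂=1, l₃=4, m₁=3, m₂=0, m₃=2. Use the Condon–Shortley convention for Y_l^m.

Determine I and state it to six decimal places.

3 + 0 + 2 = 5 ≠ 0: azimuthal integral kills it; I = 0

0.000000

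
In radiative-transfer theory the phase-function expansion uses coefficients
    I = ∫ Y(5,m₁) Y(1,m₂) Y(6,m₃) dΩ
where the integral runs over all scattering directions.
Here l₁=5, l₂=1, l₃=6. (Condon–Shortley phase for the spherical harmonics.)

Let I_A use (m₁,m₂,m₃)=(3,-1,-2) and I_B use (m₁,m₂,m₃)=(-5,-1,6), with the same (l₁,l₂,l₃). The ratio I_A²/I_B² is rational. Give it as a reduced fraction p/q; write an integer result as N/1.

1/11

Shared (l₁,l₂,l₃)=(5,1,6): N and (l;000)² cancel in I_A²/I_B².
A: Δ = 0!·10!·2!/13! = 1/858; Racah Σ t=0..0: t=0:+1/161280 = 1/161280; ⇒ 3j(5 1 6; 3 -1 -2)² = 1/143, sgn +1
B: Δ = 0!·10!·2!/13! = 1/858; Racah Σ t=0..0: t=0:+1/7257600 = 1/7257600; ⇒ 3j(5 1 6; -5 -1 6)² = 1/13, sgn +1
I_A²/I_B² = (1/143)/(1/13) = 1/11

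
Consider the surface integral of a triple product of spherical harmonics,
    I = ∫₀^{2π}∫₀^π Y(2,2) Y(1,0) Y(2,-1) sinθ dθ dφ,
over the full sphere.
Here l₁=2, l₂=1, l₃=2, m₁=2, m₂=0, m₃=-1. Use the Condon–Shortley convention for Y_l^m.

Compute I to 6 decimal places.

m-sum = 2 + 0 − 1 = 1 ≠ 0 ⇒ I = 0

0.000000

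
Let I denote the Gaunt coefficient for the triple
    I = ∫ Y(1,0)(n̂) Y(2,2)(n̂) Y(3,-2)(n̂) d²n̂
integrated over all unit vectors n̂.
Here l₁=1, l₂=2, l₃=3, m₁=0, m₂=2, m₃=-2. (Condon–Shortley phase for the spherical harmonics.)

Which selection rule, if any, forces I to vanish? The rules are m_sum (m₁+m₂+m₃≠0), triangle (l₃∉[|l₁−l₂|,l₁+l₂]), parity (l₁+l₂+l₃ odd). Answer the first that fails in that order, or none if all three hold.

none

azimuthal sum: 0 + 2 − 2 = 0  ✓
1 ≤ 3 ≤ 3 (triangle on l)  ✓
L = 1 + 2 + 3 = 6 (even)  ✓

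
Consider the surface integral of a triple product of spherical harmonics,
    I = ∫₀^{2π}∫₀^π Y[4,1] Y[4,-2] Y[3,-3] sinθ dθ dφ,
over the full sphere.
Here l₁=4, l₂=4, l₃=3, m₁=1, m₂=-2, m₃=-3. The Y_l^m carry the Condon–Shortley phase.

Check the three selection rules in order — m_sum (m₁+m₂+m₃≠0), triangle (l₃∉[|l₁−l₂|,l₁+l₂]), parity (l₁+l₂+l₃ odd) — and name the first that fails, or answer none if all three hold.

m_sum

Σmᵢ = -4  ✗
l₃∈[|l₁−l₂|,l₁+l₂]=[0,8], have l₃=3
Σlᵢ = 11 ⇒ odd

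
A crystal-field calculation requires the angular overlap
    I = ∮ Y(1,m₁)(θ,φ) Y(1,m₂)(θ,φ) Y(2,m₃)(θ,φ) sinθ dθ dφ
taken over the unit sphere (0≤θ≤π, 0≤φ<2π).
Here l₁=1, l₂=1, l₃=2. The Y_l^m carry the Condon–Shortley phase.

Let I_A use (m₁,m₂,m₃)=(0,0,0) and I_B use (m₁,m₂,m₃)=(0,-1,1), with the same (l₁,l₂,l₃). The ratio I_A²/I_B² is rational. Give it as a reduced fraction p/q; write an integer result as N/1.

Same 1,1,2: normalisation and zero-m 3j drop out of the ratio.
A: Δ: 0! 2! 2! / 5! → 1/30; sum: t=0:+1/1 = 1/1; 3j²(1 1 2; 0 0 0) = Δ·Π!·Σ² = 2/15  (sign +1)
B: Δ: 0! 2! 2! / 5! → 1/30; sum: t=0:+1/2 = 1/2; 3j²(1 1 2; 0 -1 1) = Δ·Π!·Σ² = 1/10  (sign -1)
I_A²/I_B² = (2/15)/(1/10) = 4/3

4/3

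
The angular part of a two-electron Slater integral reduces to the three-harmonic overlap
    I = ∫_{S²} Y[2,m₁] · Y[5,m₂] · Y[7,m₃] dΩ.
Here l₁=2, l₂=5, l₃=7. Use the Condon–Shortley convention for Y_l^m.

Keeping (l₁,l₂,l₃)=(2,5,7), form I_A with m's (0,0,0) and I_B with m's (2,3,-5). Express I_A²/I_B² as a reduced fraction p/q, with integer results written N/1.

l's match ⇒ only the (l;m) 3-j factors differ between A and B.
A: triangle coeff Δ(2,5,7) = 1/15015; Σ_t [0,0]: t=0:+1/57600 = 1/57600; (3j)²=21/715 [(2 5 7; 0 0 0)], sign=-1
B: triangle coeff Δ(2,5,7) = 1/15015; Σ_t [0,0]: t=0:+1/1935360 = 1/1935360; (3j)²=3/91 [(2 5 7; 2 3 -5)], sign=+1
I_A²/I_B² = (21/715)/(3/91) = 49/55

49/55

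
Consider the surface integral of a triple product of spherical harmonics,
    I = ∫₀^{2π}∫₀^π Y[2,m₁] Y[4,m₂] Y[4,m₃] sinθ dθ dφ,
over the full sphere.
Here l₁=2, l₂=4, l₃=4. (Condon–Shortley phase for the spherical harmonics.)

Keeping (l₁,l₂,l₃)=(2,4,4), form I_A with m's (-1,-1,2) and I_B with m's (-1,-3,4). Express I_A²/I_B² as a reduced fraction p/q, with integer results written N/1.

Same 2,4,4: normalisation and zero-m 3j drop out of the ratio.
A: Δ: 2! 2! 6! / 11! → 1/13860; sum: t=1:−1/96 t=2:+1/240 = -1/160; 3j²(2 4 4; -1 -1 2) = Δ·Π!·Σ² = 27/1540  (sign -1)
B: Δ: 2! 2! 6! / 11! → 1/13860; sum: t=1:−1/1440 = -1/1440; 3j²(2 4 4; -1 -3 4) = Δ·Π!·Σ² = 7/165  (sign -1)
I_A²/I_B² = (27/1540)/(7/165) = 81/196

81/196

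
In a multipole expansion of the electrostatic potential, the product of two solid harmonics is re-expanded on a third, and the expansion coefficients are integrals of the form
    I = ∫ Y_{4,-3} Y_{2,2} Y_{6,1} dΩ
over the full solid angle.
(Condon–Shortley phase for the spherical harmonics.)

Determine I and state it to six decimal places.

m-sum 0 ✓  L=12 even ✓  2≤6≤6 ✓
Π(2lᵢ+1) = 9×5×13 = 585
triangle coeff Δ(4,2,6) = 1/6435
Σ_t [0,0]: t=0:+1/2304 = 1/2304
(3j)²=5/143 [(4 2 6; 0 0 0)], sign=+1
Σ_t [0,0]: t=0:+1/120960 = 1/120960
(3j)²=1/1287 [(4 2 6; -3 2 1)], sign=-1
⇒ 4πI² = 25/1573
I = (-1)√(25/1573/(4π)) = -0.03556319

-0.035563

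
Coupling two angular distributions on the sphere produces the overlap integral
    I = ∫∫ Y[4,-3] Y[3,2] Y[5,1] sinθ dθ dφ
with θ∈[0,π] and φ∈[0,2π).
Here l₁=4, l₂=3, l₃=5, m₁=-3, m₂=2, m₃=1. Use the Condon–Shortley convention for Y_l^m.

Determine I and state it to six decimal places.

0.160929

m-sum 0 ✓  L=12 even ✓  1≤5≤7 ✓
Π(2lᵢ+1) = 9×7×11 = 693
triangle coeff Δ(4,3,5) = 1/180180
Σ_t [0,2]: t=0:+1/576 t=1:−1/144 t=2:+1/576 = -1/288
(3j)²=20/1001 [(4 3 5; 0 0 0)], sign=+1
Σ_t [1,2]: t=1:−1/17280 t=2:+1/1440 = 11/17280
(3j)²=11/468 [(4 3 5; -3 2 1)], sign=+1
⇒ 4πI² = 55/169
I = (+1)√(55/169/(4π)) = 0.16092854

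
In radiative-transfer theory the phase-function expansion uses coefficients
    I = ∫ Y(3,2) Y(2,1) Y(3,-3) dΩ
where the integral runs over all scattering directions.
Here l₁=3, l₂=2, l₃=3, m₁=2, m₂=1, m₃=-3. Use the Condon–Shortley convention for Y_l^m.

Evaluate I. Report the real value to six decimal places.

m-sum 0 ✓  L=8 even ✓  1≤3≤5 ✓
Π(2lᵢ+1) = 7×5×7 = 245
triangle coeff Δ(3,2,3) = 1/3780
Σ_t [0,2]: t=0:+1/24 t=1:−1/4 t=2:+1/24 = -1/6
(3j)²=4/105 [(3 2 3; 0 0 0)], sign=+1
Σ_t [1,1]: t=1:−1/48 = -1/48
(3j)²=5/84 [(3 2 3; 2 1 -3)], sign=-1
⇒ 4πI² = 5/9
I = (-1)√(5/9/(4π)) = -0.21026104

-0.210261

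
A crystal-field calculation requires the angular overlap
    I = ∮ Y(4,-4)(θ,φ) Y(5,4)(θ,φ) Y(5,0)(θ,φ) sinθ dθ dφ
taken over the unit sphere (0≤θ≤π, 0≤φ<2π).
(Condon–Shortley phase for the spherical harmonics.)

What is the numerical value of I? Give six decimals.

0.130198

Checks pass: Σm=0; 14 even; l₃=5∈[1,9].
(2·4+1)(2·5+1)(2·5+1) = 1089
Δ: 4! 4! 6! / 15! → 1/3153150
sum: t=0:+1/69120 t=1:−1/1728 t=2:+1/576 t=3:−1/1728 t=4:+1/69120 = 7/11520
3j²(4 5 5; 0 0 0) = Δ·Π!·Σ² = 2/143  (sign -1)
sum: t=4:+1/69120 = 1/69120
3j²(4 5 5; -4 4 0) = Δ·Π!·Σ² = 2/143  (sign -1)
combine: 4πI² = 1089·2/143·2/143 = 36/169
take √, sign +1: I = 0.13019760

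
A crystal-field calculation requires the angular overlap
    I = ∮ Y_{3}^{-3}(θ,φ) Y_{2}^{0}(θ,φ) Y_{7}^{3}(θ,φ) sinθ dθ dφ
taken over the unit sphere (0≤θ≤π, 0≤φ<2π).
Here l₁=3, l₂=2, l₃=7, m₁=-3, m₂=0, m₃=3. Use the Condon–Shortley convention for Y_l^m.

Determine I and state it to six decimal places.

l₃=7 ∉ [1,5] — triangle fails ⇒ I = 0

0.000000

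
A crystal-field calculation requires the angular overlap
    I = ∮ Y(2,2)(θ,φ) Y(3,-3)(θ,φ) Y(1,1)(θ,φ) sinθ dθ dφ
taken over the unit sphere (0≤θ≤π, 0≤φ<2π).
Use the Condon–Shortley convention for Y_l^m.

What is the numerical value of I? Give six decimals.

-0.319865

Checks pass: Σm=0; 6 even; l₃=1∈[1,5].
(2·2+1)(2·3+1)(2·1+1) = 105
Δ: 4! 0! 2! / 7! → 1/105
sum: t=2:+1/4 = 1/4
3j²(2 3 1; 0 0 0) = Δ·Π!·Σ² = 3/35  (sign -1)
sum: t=0:+1/48 = 1/48
3j²(2 3 1; 2 -3 1) = Δ·Π!·Σ² = 1/7  (sign +1)
combine: 4πI² = 105·3/35·1/7 = 9/7
take √, sign -1: I = -0.31986543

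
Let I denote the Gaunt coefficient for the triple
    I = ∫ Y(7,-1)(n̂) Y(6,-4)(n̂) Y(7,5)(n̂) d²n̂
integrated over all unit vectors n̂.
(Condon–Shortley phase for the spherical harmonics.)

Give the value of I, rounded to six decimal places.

0.082830

m-sum 0 ✓  L=20 even ✓  1≤7≤13 ✓
Π(2lᵢ+1) = 15×13×15 = 2925
triangle coeff Δ(7,6,7) = 1/2444321880
Σ_t [0,6]: t=0:+1/2612736000 t=1:−1/20736000 t=2:+1/1658880 t=3:−1/746496 t=4:+1/1658880 t=5:−1/20736000 t=6:+1/2612736000 = -1/4354560
(3j)²=1000/138567 [(7 6 7; 0 0 0)], sign=+1
Σ_t [0,2]: t=0:+1/1393459200 t=1:−1/72576000 t=2:+1/49766400 = 7/995328000
(3j)²=343/83980 [(7 6 7; -1 -4 5)], sign=+1
⇒ 4πI² = 1286250/14919047
I = (+1)√(1286250/14919047/(4π)) = 0.08282992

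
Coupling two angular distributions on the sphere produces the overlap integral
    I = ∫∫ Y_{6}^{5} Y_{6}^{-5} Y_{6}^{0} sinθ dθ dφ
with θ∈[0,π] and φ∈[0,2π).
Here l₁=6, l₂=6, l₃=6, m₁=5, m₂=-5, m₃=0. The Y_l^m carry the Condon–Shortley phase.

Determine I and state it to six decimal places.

Checks pass: Σm=0; 18 even; l₃=6∈[0,12].
(2·6+1)(2·6+1)(2·6+1) = 2197
Δ: 6! 6! 6! / 19! → 1/325909584
sum: t=0:+1/373248000 t=1:−1/1728000 t=2:+1/110592 t=3:−1/46656 t=4:+1/110592 t=5:−1/1728000 t=6:+1/373248000 = -7/1555200
3j²(6 6 6; 0 0 0) = Δ·Π!·Σ² = 400/46189  (sign -1)
sum: t=0:+1/10368000 t=1:−1/62208000 = 1/12441600
3j²(6 6 6; 5 -5 0) = Δ·Π!·Σ² = 275/16796  (sign +1)
combine: 4πI² = 2197·400/46189·275/16796 = 32500/104329
take √, sign -1: I = -0.15744694

-0.157447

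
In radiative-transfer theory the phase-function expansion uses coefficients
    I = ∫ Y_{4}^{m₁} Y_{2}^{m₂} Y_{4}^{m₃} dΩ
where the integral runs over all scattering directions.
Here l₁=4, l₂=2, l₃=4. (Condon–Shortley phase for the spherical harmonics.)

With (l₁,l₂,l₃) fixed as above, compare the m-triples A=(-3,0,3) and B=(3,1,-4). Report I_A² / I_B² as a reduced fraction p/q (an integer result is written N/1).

1/12

Shared (l₁,l₂,l₃)=(4,2,4): N and (l;000)² cancel in I_A²/I_B².
A: Δ = 2!·6!·2!/11! = 1/13860; Racah Σ t=1..2: t=1:−1/720 t=2:+1/480 = 1/1440; ⇒ 3j(4 2 4; -3 0 3)² = 7/1980, sgn -1
B: Δ = 2!·6!·2!/11! = 1/13860; Racah Σ t=1..1: t=1:−1/1440 = -1/1440; ⇒ 3j(4 2 4; 3 1 -4)² = 7/165, sgn -1
I_A²/I_B² = (7/1980)/(7/165) = 1/12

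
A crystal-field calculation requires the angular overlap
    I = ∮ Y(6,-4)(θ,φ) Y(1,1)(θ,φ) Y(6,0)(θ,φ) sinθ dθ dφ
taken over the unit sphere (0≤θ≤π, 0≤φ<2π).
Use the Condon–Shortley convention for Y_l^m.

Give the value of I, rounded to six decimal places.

Σmᵢ = -3 ≠ 0, so the φ-integral vanishes; I = 0

0.000000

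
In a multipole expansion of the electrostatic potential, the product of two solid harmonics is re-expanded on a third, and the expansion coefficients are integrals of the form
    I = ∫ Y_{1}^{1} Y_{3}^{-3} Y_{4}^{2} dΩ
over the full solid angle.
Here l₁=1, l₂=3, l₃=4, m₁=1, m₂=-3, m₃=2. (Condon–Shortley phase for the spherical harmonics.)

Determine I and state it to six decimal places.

0.061558

Checks pass: Σm=0; 8 even; l₃=4∈[2,4].
(2·1+1)(2·3+1)(2·4+1) = 189
Δ: 0! 2! 6! / 9! → 1/252
sum: t=0:+1/36 = 1/36
3j²(1 3 4; 0 0 0) = Δ·Π!·Σ² = 4/63  (sign +1)
sum: t=0:+1/1440 = 1/1440
3j²(1 3 4; 1 -3 2) = Δ·Π!·Σ² = 1/252  (sign +1)
combine: 4πI² = 189·4/63·1/252 = 1/21
take √, sign +1: I = 0.06155813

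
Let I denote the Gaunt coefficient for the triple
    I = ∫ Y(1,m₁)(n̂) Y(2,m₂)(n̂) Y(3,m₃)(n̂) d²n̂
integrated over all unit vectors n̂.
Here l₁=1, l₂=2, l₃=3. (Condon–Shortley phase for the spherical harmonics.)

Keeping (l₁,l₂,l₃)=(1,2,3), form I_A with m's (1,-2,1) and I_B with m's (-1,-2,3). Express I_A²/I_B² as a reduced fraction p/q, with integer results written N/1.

1/15

l's match ⇒ only the (l;m) 3-j factors differ between A and B.
A: triangle coeff Δ(1,2,3) = 1/105; Σ_t [0,0]: t=0:+1/48 = 1/48; (3j)²=1/105 [(1 2 3; 1 -2 1)], sign=+1
B: triangle coeff Δ(1,2,3) = 1/105; Σ_t [0,0]: t=0:+1/48 = 1/48; (3j)²=1/7 [(1 2 3; -1 -2 3)], sign=+1
I_A²/I_B² = (1/105)/(1/7) = 1/15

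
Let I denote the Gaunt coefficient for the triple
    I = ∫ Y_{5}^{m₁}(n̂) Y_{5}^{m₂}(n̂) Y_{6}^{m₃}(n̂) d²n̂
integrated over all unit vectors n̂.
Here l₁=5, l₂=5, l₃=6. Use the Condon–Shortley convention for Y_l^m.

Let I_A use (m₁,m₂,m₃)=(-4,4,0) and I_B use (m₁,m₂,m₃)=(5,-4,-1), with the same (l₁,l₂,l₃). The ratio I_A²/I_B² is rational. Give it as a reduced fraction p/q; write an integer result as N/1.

Same 5,5,6: normalisation and zero-m 3j drop out of the ratio.
A: Δ: 4! 6! 6! / 17! → 1/28588560; sum: t=3:−1/3110400 t=4:+1/345600 = 1/388800; 3j²(5 5 6; -4 4 0) = Δ·Π!·Σ² = 192/12155  (sign +1)
B: Δ: 4! 6! 6! / 17! → 1/28588560; sum: t=0:+1/2073600 = 1/2073600; 3j²(5 5 6; 5 -4 -1) = Δ·Π!·Σ² = 63/9724  (sign -1)
I_A²/I_B² = (192/12155)/(63/9724) = 256/105

256/105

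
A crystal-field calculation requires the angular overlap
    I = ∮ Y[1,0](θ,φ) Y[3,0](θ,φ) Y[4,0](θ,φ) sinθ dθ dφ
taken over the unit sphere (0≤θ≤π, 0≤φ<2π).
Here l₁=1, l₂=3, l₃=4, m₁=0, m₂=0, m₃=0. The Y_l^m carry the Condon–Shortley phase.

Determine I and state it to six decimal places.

0.246233

Rules hold: Σm=0, L=8 even, 2≤4≤4.
N = 3·7·9 = 189
Δ = 0!·2!·6!/9! = 1/252
Racah Σ t=0..0: t=0:+1/36 = 1/36
⇒ 3j(1 3 4; 0 0 0)² = 4/63, sgn +1
(m-triple is (0,0,0) — same symbol as above.)
4πI² = N·(3j₀)²·(3jₘ)² = 16/21
I = +1·√(0.761905/4π) = 0.24623252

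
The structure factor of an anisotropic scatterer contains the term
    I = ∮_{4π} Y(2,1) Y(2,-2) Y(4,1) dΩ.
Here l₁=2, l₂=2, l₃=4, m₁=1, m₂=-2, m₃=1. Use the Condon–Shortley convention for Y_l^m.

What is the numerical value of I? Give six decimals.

-0.090112

m-sum 0 ✓  L=8 even ✓  0≤4≤4 ✓
Π(2lᵢ+1) = 5×5×9 = 225
triangle coeff Δ(2,2,4) = 1/630
Σ_t [0,0]: t=0:+1/16 = 1/16
(3j)²=2/35 [(2 2 4; 0 0 0)], sign=+1
Σ_t [0,0]: t=0:+1/144 = 1/144
(3j)²=1/126 [(2 2 4; 1 -2 1)], sign=-1
⇒ 4πI² = 5/49
I = (-1)√(5/49/(4π)) = -0.09011188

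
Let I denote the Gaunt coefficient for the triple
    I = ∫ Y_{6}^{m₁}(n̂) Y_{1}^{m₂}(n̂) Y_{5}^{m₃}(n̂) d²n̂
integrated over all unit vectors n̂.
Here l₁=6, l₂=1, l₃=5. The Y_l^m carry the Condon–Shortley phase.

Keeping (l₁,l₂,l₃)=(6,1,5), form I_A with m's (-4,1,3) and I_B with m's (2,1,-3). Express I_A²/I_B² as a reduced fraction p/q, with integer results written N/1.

15/2

Shared (l₁,l₂,l₃)=(6,1,5): N and (l;000)² cancel in I_A²/I_B².
A: Δ = 2!·10!·0!/13! = 1/858; Racah Σ t=2..2: t=2:+1/161280 = 1/161280; ⇒ 3j(6 1 5; -4 1 3)² = 15/286, sgn +1
B: Δ = 2!·10!·0!/13! = 1/858; Racah Σ t=2..2: t=2:+1/161280 = 1/161280; ⇒ 3j(6 1 5; 2 1 -3)² = 1/143, sgn +1
I_A²/I_B² = (15/286)/(1/143) = 15/2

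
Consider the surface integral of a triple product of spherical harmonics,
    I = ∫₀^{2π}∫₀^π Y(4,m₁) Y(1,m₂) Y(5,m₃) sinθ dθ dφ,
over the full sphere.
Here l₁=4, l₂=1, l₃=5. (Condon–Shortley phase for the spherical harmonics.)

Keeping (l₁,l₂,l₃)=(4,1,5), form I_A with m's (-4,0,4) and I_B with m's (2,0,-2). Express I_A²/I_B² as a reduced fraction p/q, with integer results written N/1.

3/7

Same 4,1,5: normalisation and zero-m 3j drop out of the ratio.
A: Δ: 0! 8! 2! / 11! → 1/495; sum: t=0:+1/40320 = 1/40320; 3j²(4 1 5; -4 0 4) = Δ·Π!·Σ² = 1/55  (sign -1)
B: Δ: 0! 8! 2! / 11! → 1/495; sum: t=0:+1/1440 = 1/1440; 3j²(4 1 5; 2 0 -2) = Δ·Π!·Σ² = 7/165  (sign -1)
I_A²/I_B² = (1/55)/(7/165) = 3/7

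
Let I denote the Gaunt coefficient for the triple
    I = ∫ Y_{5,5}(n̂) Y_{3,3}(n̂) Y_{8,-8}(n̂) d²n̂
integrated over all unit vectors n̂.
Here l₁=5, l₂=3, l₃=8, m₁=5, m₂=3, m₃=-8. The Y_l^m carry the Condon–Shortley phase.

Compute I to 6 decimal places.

Checks pass: Σm=0; 16 even; l₃=8∈[2,8].
(2·5+1)(2·3+1)(2·8+1) = 1309
Δ: 0! 10! 6! / 17! → 1/136136
sum: t=0:+1/518400 = 1/518400
3j²(5 3 8; 0 0 0) = Δ·Π!·Σ² = 56/2431  (sign +1)
sum: t=0:+1/2612736000 = 1/2612736000
3j²(5 3 8; 5 3 -8) = Δ·Π!·Σ² = 1/17  (sign +1)
combine: 4πI² = 1309·56/2431·1/17 = 392/221
take √, sign +1: I = 0.37570067

0.375701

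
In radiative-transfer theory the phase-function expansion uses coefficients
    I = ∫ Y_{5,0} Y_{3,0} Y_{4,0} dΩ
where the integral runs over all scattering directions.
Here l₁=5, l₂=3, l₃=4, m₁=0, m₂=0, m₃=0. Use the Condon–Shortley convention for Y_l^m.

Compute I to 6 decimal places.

0.148374

Checks pass: Σm=0; 12 even; l₃=4∈[2,8].
(2·5+1)(2·3+1)(2·4+1) = 693
Δ: 4! 6! 2! / 13! → 1/180180
sum: t=1:−1/576 t=2:+1/144 t=3:−1/576 = 1/288
3j²(5 3 4; 0 0 0) = Δ·Π!·Σ² = 20/1001  (sign +1)
(m-triple is (0,0,0) — same symbol as above.)
combine: 4πI² = 693·20/1001·20/1001 = 3600/13013
take √, sign +1: I = 0.14837393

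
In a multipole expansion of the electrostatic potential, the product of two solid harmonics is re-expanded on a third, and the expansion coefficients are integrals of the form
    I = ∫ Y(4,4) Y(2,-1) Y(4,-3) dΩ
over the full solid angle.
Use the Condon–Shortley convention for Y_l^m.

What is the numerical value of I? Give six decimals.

Rules hold: Σm=0, L=10 even, 2≤4≤6.
N = 9·5·9 = 405
Δ = 2!·6!·2!/11! = 1/13860
Racah Σ t=0..2: t=0:+1/192 t=1:−1/36 t=2:+1/192 = -5/288
⇒ 3j(4 2 4; 0 0 0)² = 20/693, sgn -1
Racah Σ t=0..0: t=0:+1/1440 = 1/1440
⇒ 3j(4 2 4; 4 -1 -3)² = 7/165, sgn -1
4πI² = N·(3j₀)²·(3jₘ)² = 60/121
I = +1·√(0.495868/4π) = 0.19864517

0.198645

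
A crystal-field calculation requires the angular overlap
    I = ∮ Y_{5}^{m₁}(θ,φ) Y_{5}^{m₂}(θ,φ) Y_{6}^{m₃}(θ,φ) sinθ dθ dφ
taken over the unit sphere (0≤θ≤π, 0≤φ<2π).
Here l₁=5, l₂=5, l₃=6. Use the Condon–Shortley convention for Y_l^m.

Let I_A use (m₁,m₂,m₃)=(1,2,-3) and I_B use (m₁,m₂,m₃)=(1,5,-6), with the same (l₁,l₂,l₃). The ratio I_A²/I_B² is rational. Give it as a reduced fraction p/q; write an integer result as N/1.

6/11

Shared (l₁,l₂,l₃)=(5,5,6): N and (l;000)² cancel in I_A²/I_B².
A: Δ = 4!·6!·6!/17! = 1/28588560; Racah Σ t=1..4: t=1:−1/155520 t=2:+1/23040 t=3:−1/34560 t=4:+1/622080 = 1/103680; ⇒ 3j(5 5 6; 1 2 -3)² = 9/2431, sgn -1
B: Δ = 4!·6!·6!/17! = 1/28588560; Racah Σ t=4..4: t=4:+1/12441600 = 1/12441600; ⇒ 3j(5 5 6; 1 5 -6)² = 3/442, sgn +1
I_A²/I_B² = (9/2431)/(3/442) = 6/11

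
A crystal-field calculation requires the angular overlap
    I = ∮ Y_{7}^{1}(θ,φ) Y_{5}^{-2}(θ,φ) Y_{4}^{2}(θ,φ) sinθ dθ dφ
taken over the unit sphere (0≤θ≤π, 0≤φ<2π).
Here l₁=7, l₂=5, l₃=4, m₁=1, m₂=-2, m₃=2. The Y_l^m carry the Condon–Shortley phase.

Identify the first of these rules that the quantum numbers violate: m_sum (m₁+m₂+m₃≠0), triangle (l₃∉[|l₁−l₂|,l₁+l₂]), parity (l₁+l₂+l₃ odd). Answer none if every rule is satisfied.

m_sum

Σmᵢ = 1  ✗
l₃∈[|l₁−l₂|,l₁+l₂]=[2,12], have l₃=4
Σlᵢ = 16 ⇒ even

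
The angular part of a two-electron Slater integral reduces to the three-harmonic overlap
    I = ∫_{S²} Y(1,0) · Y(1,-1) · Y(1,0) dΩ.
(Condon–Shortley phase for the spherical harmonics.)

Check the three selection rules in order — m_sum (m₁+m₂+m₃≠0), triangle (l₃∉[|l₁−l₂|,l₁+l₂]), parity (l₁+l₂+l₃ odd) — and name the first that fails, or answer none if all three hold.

azimuthal sum: 0 − 1 + 0 = -1  ✗
0 ≤ 1 ≤ 2 (triangle on l)
L = 1 + 1 + 1 = 3 (odd)

m_sum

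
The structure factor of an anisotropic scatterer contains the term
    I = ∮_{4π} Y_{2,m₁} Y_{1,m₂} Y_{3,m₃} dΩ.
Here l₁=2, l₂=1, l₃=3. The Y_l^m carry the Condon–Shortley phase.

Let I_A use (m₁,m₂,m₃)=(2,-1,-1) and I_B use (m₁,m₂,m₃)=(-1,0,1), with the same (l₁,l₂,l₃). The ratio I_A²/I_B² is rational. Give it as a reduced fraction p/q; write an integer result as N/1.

1/8

Same 2,1,3: normalisation and zero-m 3j drop out of the ratio.
A: Δ: 0! 4! 2! / 7! → 1/105; sum: t=0:+1/48 = 1/48; 3j²(2 1 3; 2 -1 -1) = Δ·Π!·Σ² = 1/105  (sign +1)
B: Δ: 0! 4! 2! / 7! → 1/105; sum: t=0:+1/6 = 1/6; 3j²(2 1 3; -1 0 1) = Δ·Π!·Σ² = 8/105  (sign +1)
I_A²/I_B² = (1/105)/(8/105) = 1/8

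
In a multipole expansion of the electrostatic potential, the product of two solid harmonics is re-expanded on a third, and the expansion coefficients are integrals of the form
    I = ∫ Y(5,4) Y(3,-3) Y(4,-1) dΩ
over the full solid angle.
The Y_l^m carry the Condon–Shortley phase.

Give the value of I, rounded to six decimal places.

-0.186208

m-sum 0 ✓  L=12 even ✓  2≤4≤8 ✓
Π(2lᵢ+1) = 11×7×9 = 693
triangle coeff Δ(5,3,4) = 1/180180
Σ_t [1,3]: t=1:−1/576 t=2:+1/144 t=3:−1/576 = 1/288
(3j)²=20/1001 [(5 3 4; 0 0 0)], sign=+1
Σ_t [0,0]: t=0:+1/5760 = 1/5760
(3j)²=9/286 [(5 3 4; 4 -3 -1)], sign=-1
⇒ 4πI² = 810/1859
I = (-1)√(810/1859/(4π)) = -0.18620781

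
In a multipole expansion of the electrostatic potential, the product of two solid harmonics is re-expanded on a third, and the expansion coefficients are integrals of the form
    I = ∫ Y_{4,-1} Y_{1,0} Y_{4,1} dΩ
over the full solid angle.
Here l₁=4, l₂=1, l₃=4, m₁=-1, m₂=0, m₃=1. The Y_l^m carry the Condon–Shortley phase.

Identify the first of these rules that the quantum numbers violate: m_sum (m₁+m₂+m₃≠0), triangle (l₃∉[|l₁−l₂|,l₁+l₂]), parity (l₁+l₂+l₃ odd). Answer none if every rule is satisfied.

parity

azimuthal sum: -1 + 0 + 1 = 0  ✓
3 ≤ 4 ≤ 5 (triangle on l)  ✓
L = 4 + 1 + 4 = 9 (odd)  ✗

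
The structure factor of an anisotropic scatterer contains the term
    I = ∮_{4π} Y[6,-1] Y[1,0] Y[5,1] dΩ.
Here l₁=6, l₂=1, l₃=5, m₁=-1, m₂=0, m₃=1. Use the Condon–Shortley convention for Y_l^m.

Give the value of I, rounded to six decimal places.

m-sum 0 ✓  L=12 even ✓  5≤5≤7 ✓
Π(2lᵢ+1) = 13×3×11 = 429
triangle coeff Δ(6,1,5) = 1/858
Σ_t [1,1]: t=1:−1/14400 = -1/14400
(3j)²=6/143 [(6 1 5; 0 0 0)], sign=+1
Σ_t [1,1]: t=1:−1/17280 = -1/17280
(3j)²=35/858 [(6 1 5; -1 0 1)], sign=-1
⇒ 4πI² = 105/143
I = (-1)√(105/143/(4π)) = -0.24172507

-0.241725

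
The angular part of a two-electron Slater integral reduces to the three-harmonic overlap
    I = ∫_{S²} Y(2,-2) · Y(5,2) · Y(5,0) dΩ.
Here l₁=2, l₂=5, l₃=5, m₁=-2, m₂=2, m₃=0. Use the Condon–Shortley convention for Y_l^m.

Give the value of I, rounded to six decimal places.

m-sum 0 ✓  L=12 even ✓  3≤5≤7 ✓
Π(2lᵢ+1) = 5×11×11 = 605
triangle coeff Δ(2,5,5) = 1/38610
Σ_t [0,2]: t=0:+1/2880 t=1:−1/576 t=2:+1/2880 = -1/960
(3j)²=10/429 [(2 5 5; 0 0 0)], sign=+1
Σ_t [2,2]: t=2:+1/2880 = 1/2880
(3j)²=14/429 [(2 5 5; -2 2 0)], sign=-1
⇒ 4πI² = 700/1521
I = (-1)√(700/1521/(4π)) = -0.19137248

-0.191372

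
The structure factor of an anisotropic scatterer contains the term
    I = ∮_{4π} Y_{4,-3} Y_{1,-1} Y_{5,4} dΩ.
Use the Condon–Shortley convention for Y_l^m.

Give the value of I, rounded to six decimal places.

0.294638

m-sum 0 ✓  L=10 even ✓  3≤5≤5 ✓
Π(2lᵢ+1) = 9×3×11 = 297
triangle coeff Δ(4,1,5) = 1/495
Σ_t [0,0]: t=0:+1/576 = 1/576
(3j)²=5/99 [(4 1 5; 0 0 0)], sign=-1
Σ_t [0,0]: t=0:+1/10080 = 1/10080
(3j)²=4/55 [(4 1 5; -3 -1 4)], sign=-1
⇒ 4πI² = 12/11
I = (+1)√(12/11/(4π)) = 0.29463840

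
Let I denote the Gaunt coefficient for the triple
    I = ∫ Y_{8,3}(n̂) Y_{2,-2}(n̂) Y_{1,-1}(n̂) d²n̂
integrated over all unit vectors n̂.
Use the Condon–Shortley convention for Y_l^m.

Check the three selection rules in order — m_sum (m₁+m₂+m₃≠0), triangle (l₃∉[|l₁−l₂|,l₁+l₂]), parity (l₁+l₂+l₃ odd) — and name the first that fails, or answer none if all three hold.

triangle

Σmᵢ = 0  ✓
l₃∈[|l₁−l₂|,l₁+l₂]=[6,10], have l₃=1  ✗
Σlᵢ = 11 ⇒ odd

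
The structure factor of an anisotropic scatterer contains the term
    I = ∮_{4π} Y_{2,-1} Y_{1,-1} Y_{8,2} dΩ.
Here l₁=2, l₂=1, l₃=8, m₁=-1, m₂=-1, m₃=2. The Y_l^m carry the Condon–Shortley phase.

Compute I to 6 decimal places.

0.000000

l₃=8 ∉ [1,3] — triangle fails ⇒ I = 0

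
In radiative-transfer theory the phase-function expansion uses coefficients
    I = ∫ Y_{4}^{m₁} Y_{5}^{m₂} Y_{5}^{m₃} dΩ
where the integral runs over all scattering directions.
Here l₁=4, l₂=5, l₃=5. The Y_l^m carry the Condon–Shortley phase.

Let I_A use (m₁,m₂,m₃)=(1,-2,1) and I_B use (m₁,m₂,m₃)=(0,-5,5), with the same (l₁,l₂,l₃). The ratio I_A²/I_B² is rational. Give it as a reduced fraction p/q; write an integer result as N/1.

35/36

Shared (l₁,l₂,l₃)=(4,5,5): N and (l;000)² cancel in I_A²/I_B².
A: Δ = 4!·4!·6!/15! = 1/3153150; Racah Σ t=0..3: t=0:+1/5184 t=1:−1/1152 t=2:+1/2880 t=3:−1/103680 = -7/20736; ⇒ 3j(4 5 5; 1 -2 1)² = 35/2574, sgn -1
B: Δ = 4!·4!·6!/15! = 1/3153150; Racah Σ t=0..0: t=0:+1/414720 = 1/414720; ⇒ 3j(4 5 5; 0 -5 5)² = 2/143, sgn +1
I_A²/I_B² = (35/2574)/(2/143) = 35/36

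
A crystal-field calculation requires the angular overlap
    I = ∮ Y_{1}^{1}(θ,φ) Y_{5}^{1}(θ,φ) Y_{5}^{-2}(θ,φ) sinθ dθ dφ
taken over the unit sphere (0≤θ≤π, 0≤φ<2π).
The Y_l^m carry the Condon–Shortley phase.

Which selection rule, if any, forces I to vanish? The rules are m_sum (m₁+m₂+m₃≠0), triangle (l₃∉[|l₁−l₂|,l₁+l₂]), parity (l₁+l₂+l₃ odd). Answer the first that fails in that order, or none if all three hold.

parity

azimuthal sum: 1 + 1 − 2 = 0  ✓
4 ≤ 5 ≤ 6 (triangle on l)  ✓
L = 1 + 5 + 5 = 11 (odd)  ✗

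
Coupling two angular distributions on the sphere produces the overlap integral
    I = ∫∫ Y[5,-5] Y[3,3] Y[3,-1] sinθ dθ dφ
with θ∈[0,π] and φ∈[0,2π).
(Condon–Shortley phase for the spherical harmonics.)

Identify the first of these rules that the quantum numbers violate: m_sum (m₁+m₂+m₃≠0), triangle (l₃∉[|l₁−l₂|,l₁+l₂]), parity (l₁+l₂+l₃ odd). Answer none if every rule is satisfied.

m_sum

azimuthal sum: -5 + 3 − 1 = -3  ✗
2 ≤ 3 ≤ 8 (triangle on l)
L = 5 + 3 + 3 = 11 (odd)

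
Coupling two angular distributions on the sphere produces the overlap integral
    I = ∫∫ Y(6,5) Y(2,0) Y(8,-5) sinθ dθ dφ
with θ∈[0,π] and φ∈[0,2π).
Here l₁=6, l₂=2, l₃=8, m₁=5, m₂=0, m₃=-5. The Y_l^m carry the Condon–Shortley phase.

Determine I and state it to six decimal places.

Checks pass: Σm=0; 16 even; l₃=8∈[4,8].
(2·6+1)(2·2+1)(2·8+1) = 1105
Δ: 0! 12! 4! / 17! → 1/30940
sum: t=0:+1/2073600 = 1/2073600
3j²(6 2 8; 0 0 0) = Δ·Π!·Σ² = 28/1105  (sign +1)
sum: t=0:+1/159667200 = 1/159667200
3j²(6 2 8; 5 0 -5) = Δ·Π!·Σ² = 9/1190  (sign -1)
combine: 4πI² = 1105·28/1105·9/1190 = 18/85
take √, sign -1: I = -0.12981410

-0.129814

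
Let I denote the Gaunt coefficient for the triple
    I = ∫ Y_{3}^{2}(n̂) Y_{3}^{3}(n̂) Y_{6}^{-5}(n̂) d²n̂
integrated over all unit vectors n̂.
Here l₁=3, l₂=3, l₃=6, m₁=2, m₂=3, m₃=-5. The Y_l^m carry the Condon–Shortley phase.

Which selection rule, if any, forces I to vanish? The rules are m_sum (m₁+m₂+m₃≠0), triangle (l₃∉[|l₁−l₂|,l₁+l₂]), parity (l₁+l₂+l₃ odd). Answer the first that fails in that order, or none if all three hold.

none

Σmᵢ = 0  ✓
l₃∈[|l₁−l₂|,l₁+l₂]=[0,6], have l₃=6  ✓
Σlᵢ = 12 ⇒ even  ✓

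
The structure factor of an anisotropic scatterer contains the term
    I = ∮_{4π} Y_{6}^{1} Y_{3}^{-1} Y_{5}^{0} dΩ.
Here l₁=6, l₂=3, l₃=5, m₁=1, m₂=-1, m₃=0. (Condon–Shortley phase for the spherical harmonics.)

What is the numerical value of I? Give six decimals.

m-sum 0 ✓  L=14 even ✓  3≤5≤9 ✓
Π(2lᵢ+1) = 13×7×11 = 1001
triangle coeff Δ(6,3,5) = 1/675675
Σ_t [1,3]: t=1:−1/8640 t=2:+1/2304 t=3:−1/8640 = 7/34560
(3j)²=7/429 [(6 3 5; 0 0 0)], sign=-1
Σ_t [0,2]: t=0:+1/34560 t=1:−1/3456 t=2:+1/5760 = -1/11520
(3j)²=2/429 [(6 3 5; 1 -1 0)], sign=+1
⇒ 4πI² = 98/1287
I = (-1)√(98/1287/(4π)) = -0.07784287

-0.077843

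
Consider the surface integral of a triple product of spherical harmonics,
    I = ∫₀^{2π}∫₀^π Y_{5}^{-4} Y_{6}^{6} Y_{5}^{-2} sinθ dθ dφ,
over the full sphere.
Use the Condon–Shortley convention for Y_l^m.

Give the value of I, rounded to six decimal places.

-0.161540

Checks pass: Σm=0; 16 even; l₃=5∈[1,11].
(2·5+1)(2·6+1)(2·5+1) = 1573
Δ: 6! 4! 6! / 17! → 1/28588560
sum: t=1:−1/345600 t=2:+1/13824 t=3:−1/5184 t=4:+1/13824 t=5:−1/345600 = -7/129600
3j²(5 6 5; 0 0 0) = Δ·Π!·Σ² = 80/7293  (sign +1)
sum: t=6:+1/3110400 = 1/3110400
3j²(5 6 5; -4 6 -2) = Δ·Π!·Σ² = 21/1105  (sign -1)
combine: 4πI² = 1573·80/7293·21/1105 = 1232/3757
take √, sign -1: I = -0.16153991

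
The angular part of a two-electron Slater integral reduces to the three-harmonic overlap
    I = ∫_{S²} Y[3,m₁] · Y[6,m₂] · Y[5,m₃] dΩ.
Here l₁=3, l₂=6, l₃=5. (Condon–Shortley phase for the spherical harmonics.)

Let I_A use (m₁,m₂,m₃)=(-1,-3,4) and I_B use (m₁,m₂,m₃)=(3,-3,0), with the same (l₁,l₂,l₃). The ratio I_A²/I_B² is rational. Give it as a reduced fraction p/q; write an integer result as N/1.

Same 3,6,5: normalisation and zero-m 3j drop out of the ratio.
A: Δ: 4! 2! 8! / 15! → 1/675675; sum: t=2:+1/40320 t=3:−1/241920 = 1/48384; 3j²(3 6 5; -1 -3 4) = Δ·Π!·Σ² = 24/1001  (sign -1)
B: Δ: 4! 2! 8! / 15! → 1/675675; sum: t=0:+1/34560 = 1/34560; 3j²(3 6 5; 3 -3 0) = Δ·Π!·Σ² = 4/143  (sign -1)
I_A²/I_B² = (24/1001)/(4/143) = 6/7

6/7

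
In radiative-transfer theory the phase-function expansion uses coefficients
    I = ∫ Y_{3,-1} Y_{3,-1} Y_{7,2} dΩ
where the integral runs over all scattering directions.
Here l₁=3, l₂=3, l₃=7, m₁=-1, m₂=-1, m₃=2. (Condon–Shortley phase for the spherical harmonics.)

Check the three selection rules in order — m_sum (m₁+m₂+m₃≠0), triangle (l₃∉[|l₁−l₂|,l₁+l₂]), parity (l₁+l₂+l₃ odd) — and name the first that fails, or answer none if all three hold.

triangle

Σmᵢ = 0  ✓
l₃∈[|l₁−l₂|,l₁+l₂]=[0,6], have l₃=7  ✗
Σlᵢ = 13 ⇒ odd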